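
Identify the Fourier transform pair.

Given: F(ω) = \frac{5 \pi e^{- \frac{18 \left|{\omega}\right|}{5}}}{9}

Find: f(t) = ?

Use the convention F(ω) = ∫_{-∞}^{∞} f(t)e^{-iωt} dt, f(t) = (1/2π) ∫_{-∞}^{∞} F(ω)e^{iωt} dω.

f(t) = \frac{2}{t^{2} + \frac{324}{25}}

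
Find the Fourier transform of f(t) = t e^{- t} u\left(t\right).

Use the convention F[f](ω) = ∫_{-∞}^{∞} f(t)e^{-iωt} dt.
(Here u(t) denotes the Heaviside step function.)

F(ω) = \frac{1}{\left(i \omega + 1\right)^{2}}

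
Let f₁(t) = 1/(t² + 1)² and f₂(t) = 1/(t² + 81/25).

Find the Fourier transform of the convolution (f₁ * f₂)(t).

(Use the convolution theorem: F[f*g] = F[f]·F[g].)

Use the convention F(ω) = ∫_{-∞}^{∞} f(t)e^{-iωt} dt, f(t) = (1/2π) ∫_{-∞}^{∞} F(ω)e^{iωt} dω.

F[f₁*f₂](ω) = \frac{5 \pi^{2} \left(\left|{\omega}\right| + 1\right) e^{- \frac{14 \left|{\omega}\right|}{5}}}{18}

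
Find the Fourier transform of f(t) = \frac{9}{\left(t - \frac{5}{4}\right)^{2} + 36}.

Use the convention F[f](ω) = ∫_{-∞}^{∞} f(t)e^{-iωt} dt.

F(ω) = \frac{3 \pi e^{- \frac{5 i \omega}{4} - 6 \left|{\omega}\right|}}{2}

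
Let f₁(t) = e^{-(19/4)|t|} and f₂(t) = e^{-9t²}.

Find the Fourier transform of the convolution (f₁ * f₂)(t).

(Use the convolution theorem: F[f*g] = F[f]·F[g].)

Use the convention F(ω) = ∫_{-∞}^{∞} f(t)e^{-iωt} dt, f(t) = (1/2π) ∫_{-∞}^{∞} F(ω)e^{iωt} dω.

F[f₁*f₂](ω) = \frac{152 \sqrt{\pi} e^{- \frac{\omega^{2}}{36}}}{3 \left(16 \omega^{2} + 361\right)}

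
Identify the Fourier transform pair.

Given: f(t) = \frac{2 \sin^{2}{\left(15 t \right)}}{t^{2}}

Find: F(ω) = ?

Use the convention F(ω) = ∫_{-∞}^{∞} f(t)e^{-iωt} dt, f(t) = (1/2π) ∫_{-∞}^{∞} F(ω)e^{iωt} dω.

F(ω) = \begin{cases} \pi \left(30 - \left|{\omega}\right|\right) & \text{for}\: \omega > -30 \wedge \omega < 30 \\0 & \text{otherwise} \end{cases}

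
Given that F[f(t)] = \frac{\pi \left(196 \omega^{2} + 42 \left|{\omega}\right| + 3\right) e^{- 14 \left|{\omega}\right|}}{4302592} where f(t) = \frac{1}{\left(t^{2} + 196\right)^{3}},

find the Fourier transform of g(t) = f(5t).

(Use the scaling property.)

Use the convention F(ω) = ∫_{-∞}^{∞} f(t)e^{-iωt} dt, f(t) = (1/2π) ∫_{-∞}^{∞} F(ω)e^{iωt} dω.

F[g](ω) = \frac{\pi \left(196 \omega^{2} + 210 \left|{\omega}\right| + 75\right) e^{- \frac{14 \left|{\omega}\right|}{5}}}{537824000}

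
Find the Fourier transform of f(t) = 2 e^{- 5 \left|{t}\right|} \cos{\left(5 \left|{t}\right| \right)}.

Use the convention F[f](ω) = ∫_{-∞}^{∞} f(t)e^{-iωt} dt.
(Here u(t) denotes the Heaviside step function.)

F(ω) = \frac{20 \left(\omega^{2} + 50\right)}{\omega^{4} + 2500}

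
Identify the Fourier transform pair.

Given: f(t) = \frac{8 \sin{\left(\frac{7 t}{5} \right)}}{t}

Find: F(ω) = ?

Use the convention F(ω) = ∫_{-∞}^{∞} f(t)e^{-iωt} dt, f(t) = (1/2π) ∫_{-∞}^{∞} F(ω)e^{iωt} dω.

F(ω) = \begin{cases} 8 \pi & \text{for}\: \omega > - \frac{7}{5} \wedge \omega < \frac{7}{5} \\0 & \text{otherwise} \end{cases}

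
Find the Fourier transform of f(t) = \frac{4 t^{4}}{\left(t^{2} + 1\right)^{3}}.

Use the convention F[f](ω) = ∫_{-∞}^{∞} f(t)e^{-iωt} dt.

F(ω) = \frac{\pi \left(\omega^{2} - 5 \left|{\omega}\right| + 3\right) e^{- \left|{\omega}\right|}}{2}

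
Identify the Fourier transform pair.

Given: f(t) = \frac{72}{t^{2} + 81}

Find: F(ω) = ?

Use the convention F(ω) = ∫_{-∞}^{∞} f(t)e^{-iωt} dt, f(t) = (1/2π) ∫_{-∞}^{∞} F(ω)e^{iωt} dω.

F(ω) = 8 \pi e^{- 9 \left|{\omega}\right|}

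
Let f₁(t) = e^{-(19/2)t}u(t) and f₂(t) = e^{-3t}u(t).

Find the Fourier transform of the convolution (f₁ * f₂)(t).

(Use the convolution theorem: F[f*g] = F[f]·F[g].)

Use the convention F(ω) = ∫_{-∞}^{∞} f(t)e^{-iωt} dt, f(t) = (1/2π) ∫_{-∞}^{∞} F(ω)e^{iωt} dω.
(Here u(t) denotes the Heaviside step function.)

F[f₁*f₂](ω) = \frac{2}{\left(i \omega + 3\right) \left(2 i \omega + 19\right)}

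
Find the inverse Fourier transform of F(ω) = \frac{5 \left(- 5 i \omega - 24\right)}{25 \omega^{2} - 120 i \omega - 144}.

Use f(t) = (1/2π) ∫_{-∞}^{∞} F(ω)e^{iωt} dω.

f(t) = \left(\frac{12 t}{5} + 1\right) e^{- \frac{12 t}{5}} u\left(t\right)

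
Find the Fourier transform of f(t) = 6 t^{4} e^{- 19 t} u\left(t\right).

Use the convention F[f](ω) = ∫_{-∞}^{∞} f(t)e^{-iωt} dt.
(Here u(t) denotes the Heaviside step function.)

F(ω) = \frac{144}{\left(i \omega + 19\right)^{5}}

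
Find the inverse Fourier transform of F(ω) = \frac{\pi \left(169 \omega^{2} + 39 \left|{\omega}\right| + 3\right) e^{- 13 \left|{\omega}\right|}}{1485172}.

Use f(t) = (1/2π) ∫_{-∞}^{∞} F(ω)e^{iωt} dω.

f(t) = \frac{2}{\left(t^{2} + 169\right)^{3}}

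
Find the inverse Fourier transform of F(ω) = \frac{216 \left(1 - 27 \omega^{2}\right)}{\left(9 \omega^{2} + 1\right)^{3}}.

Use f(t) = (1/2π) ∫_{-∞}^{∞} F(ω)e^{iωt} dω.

f(t) = 2 t^{2} e^{- \frac{\left|{t}\right|}{3}}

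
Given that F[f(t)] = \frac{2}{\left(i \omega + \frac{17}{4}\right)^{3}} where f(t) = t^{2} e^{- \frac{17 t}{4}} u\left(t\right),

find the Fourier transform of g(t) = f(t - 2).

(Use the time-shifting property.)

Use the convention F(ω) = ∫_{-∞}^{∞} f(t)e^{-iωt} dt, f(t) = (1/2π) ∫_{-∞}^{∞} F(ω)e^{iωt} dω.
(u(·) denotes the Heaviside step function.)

F[g](ω) = \frac{128 e^{- 2 i \omega}}{\left(4 i \omega + 17\right)^{3}}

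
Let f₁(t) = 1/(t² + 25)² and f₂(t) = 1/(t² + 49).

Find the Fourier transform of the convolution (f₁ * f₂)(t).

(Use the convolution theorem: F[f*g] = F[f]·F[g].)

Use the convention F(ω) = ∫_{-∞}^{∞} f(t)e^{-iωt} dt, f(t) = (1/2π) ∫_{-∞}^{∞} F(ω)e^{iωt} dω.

F[f₁*f₂](ω) = \frac{\pi^{2} \left(5 \left|{\omega}\right| + 1\right) e^{- 12 \left|{\omega}\right|}}{1750}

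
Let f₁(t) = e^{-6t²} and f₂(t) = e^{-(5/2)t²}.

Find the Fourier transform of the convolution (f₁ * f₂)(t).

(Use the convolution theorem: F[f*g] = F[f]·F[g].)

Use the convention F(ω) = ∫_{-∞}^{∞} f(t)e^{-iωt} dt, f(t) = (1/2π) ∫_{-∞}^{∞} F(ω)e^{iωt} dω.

F[f₁*f₂](ω) = \frac{\sqrt{15} \pi e^{- \frac{17 \omega^{2}}{120}}}{15}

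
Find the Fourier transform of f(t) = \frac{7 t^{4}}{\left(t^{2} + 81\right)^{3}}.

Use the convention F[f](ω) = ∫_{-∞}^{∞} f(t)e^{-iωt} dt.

F(ω) = \frac{7 \pi \left(27 \omega^{2} - 15 \left|{\omega}\right| + 1\right) e^{- 9 \left|{\omega}\right|}}{24}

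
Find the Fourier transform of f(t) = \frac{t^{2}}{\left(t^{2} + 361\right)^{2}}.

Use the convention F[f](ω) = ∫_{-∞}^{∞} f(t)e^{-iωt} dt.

F(ω) = \frac{\pi \left(1 - 19 \left|{\omega}\right|\right) e^{- 19 \left|{\omega}\right|}}{38}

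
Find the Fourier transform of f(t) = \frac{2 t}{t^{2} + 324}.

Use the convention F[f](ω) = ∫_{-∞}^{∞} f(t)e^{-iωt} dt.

F(ω) = - 2 i \pi e^{- 18 \left|{\omega}\right|} \operatorname{sign}{\left(\omega \right)}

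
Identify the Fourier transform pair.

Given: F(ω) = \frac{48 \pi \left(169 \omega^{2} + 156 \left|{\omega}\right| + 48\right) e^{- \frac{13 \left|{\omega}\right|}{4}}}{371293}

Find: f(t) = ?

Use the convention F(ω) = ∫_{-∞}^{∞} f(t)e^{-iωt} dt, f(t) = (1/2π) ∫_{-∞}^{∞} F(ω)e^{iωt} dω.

f(t) = \frac{6}{\left(t^{2} + \frac{169}{16}\right)^{3}}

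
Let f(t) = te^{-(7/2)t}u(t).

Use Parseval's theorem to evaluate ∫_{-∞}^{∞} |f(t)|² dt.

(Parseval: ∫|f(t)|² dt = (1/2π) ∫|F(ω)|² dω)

∫|f(t)|² dt = \frac{2}{343}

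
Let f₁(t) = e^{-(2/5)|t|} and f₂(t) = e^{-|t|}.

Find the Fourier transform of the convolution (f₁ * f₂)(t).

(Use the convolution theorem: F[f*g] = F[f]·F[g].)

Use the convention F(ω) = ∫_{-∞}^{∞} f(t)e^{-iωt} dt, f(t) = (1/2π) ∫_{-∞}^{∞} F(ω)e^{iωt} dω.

F[f₁*f₂](ω) = \frac{40}{\left(\omega^{2} + 1\right) \left(25 \omega^{2} + 4\right)}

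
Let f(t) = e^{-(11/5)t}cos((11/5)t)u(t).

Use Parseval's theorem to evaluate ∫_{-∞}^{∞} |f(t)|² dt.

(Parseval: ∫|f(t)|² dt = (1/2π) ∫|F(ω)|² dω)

∫|f(t)|² dt = \frac{15}{88}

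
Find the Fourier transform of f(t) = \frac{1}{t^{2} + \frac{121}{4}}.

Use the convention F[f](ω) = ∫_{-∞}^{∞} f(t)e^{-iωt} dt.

F(ω) = \frac{2 \pi e^{- \frac{11 \left|{\omega}\right|}{2}}}{11}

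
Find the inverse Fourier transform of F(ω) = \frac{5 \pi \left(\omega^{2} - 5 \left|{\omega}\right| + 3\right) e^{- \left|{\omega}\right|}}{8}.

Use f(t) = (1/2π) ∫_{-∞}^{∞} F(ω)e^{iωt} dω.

f(t) = \frac{5 t^{4}}{\left(t^{2} + 1\right)^{3}}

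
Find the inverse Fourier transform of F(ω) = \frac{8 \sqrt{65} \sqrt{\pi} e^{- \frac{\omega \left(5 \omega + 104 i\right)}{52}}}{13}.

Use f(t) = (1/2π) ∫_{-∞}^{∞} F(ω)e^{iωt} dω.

f(t) = 8 e^{- \frac{13 \left(t - 2\right)^{2}}{5}}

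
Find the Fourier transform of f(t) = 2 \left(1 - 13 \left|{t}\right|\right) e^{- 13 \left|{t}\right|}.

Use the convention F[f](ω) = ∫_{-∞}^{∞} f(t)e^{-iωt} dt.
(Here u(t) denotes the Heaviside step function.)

F(ω) = \frac{104 \omega^{2}}{\left(\omega^{2} + 169\right)^{2}}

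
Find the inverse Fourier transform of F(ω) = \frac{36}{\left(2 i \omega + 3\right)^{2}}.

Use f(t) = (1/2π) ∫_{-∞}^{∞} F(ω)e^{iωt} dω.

f(t) = 9 t e^{- \frac{3 t}{2}} u\left(t\right)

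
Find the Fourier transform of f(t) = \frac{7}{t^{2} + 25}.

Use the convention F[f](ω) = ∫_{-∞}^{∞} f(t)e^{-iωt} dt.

F(ω) = \frac{7 \pi e^{- 5 \left|{\omega}\right|}}{5}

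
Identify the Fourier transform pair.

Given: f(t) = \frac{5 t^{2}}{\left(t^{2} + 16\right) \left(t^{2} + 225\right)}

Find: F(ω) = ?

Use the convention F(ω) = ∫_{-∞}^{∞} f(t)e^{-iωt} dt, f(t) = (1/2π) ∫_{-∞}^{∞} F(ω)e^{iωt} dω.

F(ω) = \frac{5 \pi \left(15 - 4 e^{11 \left|{\omega}\right|}\right) e^{- 15 \left|{\omega}\right|}}{209}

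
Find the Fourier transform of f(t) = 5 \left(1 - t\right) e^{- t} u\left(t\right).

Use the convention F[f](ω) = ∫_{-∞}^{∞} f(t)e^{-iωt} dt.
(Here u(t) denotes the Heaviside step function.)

F(ω) = \frac{5 i \omega}{- \omega^{2} + 2 i \omega + 1}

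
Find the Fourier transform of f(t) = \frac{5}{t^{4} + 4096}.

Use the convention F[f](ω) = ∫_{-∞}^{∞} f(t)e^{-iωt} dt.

F(ω) = \frac{5 \pi e^{- 4 \sqrt{2} \left|{\omega}\right|} \sin{\left(4 \sqrt{2} \left|{\omega}\right| + \frac{\pi}{4} \right)}}{512}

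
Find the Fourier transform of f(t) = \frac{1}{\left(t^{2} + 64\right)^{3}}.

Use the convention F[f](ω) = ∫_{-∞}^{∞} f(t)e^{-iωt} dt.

F(ω) = \frac{\pi \left(64 \omega^{2} + 24 \left|{\omega}\right| + 3\right) e^{- 8 \left|{\omega}\right|}}{262144}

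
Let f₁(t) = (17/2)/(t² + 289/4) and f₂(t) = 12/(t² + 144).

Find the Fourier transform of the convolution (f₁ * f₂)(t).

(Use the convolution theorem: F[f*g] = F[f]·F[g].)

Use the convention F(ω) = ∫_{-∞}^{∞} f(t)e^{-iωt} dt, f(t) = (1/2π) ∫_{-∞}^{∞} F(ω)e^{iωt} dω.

F[f₁*f₂](ω) = \pi^{2} e^{- \frac{41 \left|{\omega}\right|}{2}}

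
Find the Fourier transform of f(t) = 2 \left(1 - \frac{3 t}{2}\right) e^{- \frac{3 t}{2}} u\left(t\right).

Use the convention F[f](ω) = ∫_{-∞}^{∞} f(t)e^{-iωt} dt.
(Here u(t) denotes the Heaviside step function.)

F(ω) = \frac{8 i \omega}{- 4 \omega^{2} + 12 i \omega + 9}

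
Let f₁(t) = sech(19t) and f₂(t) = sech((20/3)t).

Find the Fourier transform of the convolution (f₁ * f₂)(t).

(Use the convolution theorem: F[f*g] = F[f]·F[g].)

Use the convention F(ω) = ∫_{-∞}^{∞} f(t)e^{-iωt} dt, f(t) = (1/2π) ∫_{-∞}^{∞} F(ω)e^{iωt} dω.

F[f₁*f₂](ω) = \frac{3 \pi^{2}}{380 \cosh{\left(\frac{\pi \omega}{38} \right)} \cosh{\left(\frac{3 \pi \omega}{40} \right)}}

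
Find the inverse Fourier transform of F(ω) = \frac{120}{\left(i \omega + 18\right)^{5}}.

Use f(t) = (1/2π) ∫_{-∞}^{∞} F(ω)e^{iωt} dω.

f(t) = 5 t^{4} e^{- 18 t} u\left(t\right)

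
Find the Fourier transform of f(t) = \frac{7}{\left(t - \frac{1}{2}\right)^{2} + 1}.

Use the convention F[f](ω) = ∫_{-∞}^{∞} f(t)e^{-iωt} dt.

F(ω) = 7 \pi e^{- \frac{i \omega}{2} - \left|{\omega}\right|}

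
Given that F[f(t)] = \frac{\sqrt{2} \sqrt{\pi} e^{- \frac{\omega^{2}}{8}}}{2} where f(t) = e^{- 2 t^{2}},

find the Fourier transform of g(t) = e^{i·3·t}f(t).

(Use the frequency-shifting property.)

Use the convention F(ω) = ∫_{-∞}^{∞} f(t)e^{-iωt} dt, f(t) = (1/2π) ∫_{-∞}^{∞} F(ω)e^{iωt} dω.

F[g](ω) = \frac{\sqrt{2} \sqrt{\pi} e^{- \frac{\left(\omega - 3\right)^{2}}{8}}}{2}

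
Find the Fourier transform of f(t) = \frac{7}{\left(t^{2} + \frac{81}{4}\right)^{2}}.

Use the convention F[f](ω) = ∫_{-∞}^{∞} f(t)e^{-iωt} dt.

F(ω) = \frac{14 \pi \left(9 \left|{\omega}\right| + 2\right) e^{- \frac{9 \left|{\omega}\right|}{2}}}{729}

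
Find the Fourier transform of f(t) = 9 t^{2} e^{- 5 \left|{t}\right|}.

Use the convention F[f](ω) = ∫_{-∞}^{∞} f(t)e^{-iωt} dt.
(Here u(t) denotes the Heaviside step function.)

F(ω) = \frac{180 \left(25 - 3 \omega^{2}\right)}{\left(\omega^{2} + 25\right)^{3}}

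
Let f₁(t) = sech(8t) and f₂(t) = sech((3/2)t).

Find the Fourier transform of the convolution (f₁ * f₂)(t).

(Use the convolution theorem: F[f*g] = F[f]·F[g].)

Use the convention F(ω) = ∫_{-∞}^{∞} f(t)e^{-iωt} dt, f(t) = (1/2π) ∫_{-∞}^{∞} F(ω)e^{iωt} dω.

F[f₁*f₂](ω) = \frac{\pi^{2}}{12 \cosh{\left(\frac{\pi \omega}{16} \right)} \cosh{\left(\frac{\pi \omega}{3} \right)}}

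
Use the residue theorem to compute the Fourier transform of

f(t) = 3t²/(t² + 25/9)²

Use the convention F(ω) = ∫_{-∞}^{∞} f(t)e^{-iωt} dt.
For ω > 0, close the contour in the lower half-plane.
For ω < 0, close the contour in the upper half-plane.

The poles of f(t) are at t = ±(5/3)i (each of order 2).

Let g(z) = f(z)e^{-iωz}; for large |z| the factor e^{-iωz} decays in the lower half-plane when ω > 0 and in the upper half-plane when ω < 0.

Case ω > 0 (lower half-plane, clockwise contour ⇒ F(ω) = -2πi·ΣRes):
  Res_{z = - \frac{5 i}{3}} g(z) = \frac{3 i \left(3 - 5 \omega\right) e^{- \frac{5 \omega}{3}}}{20} (pole of order 2)
  F(ω) = -2πi·ΣRes = \frac{3 \pi \left(3 - 5 \omega\right) e^{- \frac{5 \omega}{3}}}{10}

Case ω < 0 (upper half-plane, counterclockwise contour ⇒ F(ω) = +2πi·ΣRes):
  Res_{z = \frac{5 i}{3}} g(z) = \frac{3 i \left(- 5 \omega - 3\right) e^{\frac{5 \omega}{3}}}{20} (pole of order 2)
  F(ω) = 2πi·ΣRes = \frac{3 \pi \left(5 \omega + 3\right) e^{\frac{5 \omega}{3}}}{10}

Both cases combine into a single formula in |ω|:

F(ω) = \frac{3 \pi \left(3 - 5 \left|{\omega}\right|\right) e^{- \frac{5 \left|{\omega}\right|}{3}}}{10}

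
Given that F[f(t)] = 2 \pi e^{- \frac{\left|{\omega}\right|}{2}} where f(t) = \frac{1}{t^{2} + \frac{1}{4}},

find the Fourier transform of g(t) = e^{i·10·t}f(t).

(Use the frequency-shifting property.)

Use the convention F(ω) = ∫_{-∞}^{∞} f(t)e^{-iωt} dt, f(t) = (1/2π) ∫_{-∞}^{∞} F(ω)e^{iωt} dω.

F[g](ω) = 2 \pi e^{- \frac{\left|{\omega - 10}\right|}{2}}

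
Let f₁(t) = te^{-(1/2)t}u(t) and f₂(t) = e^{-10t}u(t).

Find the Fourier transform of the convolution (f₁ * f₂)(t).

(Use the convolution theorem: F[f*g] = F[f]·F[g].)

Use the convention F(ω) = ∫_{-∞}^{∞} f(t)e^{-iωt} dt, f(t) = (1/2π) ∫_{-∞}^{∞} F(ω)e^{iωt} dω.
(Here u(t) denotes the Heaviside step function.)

F[f₁*f₂](ω) = \frac{4}{\left(i \omega + 10\right) \left(2 i \omega + 1\right)^{2}}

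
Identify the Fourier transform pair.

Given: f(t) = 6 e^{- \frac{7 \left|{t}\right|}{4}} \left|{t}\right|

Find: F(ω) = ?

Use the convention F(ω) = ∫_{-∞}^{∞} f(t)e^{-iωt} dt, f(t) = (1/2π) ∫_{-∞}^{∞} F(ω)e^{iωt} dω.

F(ω) = \frac{192 \left(49 - 16 \omega^{2}\right)}{\left(16 \omega^{2} + 49\right)^{2}}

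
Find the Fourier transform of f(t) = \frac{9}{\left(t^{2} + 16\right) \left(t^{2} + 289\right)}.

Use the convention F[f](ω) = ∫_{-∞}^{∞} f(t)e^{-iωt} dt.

F(ω) = \frac{3 \pi \left(17 e^{13 \left|{\omega}\right|} - 4\right) e^{- 17 \left|{\omega}\right|}}{6188}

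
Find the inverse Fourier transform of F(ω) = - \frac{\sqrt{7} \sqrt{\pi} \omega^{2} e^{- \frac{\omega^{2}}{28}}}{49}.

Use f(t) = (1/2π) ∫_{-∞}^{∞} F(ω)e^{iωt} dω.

f(t) = \left(28 t^{2} - 2\right) e^{- 7 t^{2}}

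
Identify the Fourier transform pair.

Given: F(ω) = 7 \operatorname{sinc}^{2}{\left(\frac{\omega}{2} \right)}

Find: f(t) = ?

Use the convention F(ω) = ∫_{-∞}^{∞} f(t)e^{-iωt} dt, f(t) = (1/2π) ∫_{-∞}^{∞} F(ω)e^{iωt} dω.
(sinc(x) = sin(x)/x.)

f(t) = 7 \left(\begin{cases} 1 - \left|{t}\right| & \text{for}\: \left|{t}\right| < 1 \\0 & \text{otherwise} \end{cases}\right)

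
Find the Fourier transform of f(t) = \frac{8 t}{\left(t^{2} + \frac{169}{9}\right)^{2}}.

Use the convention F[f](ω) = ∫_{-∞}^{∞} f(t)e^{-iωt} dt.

F(ω) = - \frac{12 i \pi \omega e^{- \frac{13 \left|{\omega}\right|}{3}}}{13}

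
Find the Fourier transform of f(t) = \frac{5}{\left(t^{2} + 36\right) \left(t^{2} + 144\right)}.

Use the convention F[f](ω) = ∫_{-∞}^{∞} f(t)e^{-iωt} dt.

F(ω) = \frac{5 \pi \left(2 e^{6 \left|{\omega}\right|} - 1\right) e^{- 12 \left|{\omega}\right|}}{1296}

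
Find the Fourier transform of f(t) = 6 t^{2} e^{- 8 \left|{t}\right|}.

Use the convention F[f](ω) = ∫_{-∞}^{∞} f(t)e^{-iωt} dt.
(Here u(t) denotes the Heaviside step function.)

F(ω) = \frac{192 \left(64 - 3 \omega^{2}\right)}{\left(\omega^{2} + 64\right)^{3}}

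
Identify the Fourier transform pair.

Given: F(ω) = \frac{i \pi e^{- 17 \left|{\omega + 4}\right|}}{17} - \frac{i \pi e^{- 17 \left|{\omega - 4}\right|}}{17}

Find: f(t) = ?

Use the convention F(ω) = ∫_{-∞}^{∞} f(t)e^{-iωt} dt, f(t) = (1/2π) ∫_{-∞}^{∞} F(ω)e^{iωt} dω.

f(t) = \frac{2 \sin{\left(4 t \right)}}{t^{2} + 289}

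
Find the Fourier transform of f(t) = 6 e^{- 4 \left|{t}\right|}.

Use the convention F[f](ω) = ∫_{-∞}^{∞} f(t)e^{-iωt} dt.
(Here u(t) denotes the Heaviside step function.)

F(ω) = \frac{48}{\omega^{2} + 16}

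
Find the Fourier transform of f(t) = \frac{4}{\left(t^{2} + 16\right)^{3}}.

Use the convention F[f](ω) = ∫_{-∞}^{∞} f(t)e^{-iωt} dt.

F(ω) = \frac{\pi \left(16 \omega^{2} + 12 \left|{\omega}\right| + 3\right) e^{- 4 \left|{\omega}\right|}}{2048}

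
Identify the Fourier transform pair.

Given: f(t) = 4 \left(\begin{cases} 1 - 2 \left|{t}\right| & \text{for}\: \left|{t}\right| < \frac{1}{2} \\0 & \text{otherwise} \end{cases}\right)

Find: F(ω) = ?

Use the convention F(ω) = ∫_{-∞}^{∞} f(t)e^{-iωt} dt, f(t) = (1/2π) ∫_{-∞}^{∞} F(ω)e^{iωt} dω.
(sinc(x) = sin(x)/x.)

F(ω) = 2 \operatorname{sinc}^{2}{\left(\frac{\omega}{4} \right)}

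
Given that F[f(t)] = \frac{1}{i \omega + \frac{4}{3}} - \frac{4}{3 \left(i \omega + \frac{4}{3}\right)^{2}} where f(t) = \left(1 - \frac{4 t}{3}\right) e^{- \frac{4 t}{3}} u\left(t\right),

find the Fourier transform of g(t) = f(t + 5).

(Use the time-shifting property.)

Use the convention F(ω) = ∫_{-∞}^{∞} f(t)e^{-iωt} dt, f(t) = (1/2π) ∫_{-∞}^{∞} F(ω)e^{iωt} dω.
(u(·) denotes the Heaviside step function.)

F[g](ω) = \frac{9 i \omega e^{5 i \omega}}{- 9 \omega^{2} + 24 i \omega + 16}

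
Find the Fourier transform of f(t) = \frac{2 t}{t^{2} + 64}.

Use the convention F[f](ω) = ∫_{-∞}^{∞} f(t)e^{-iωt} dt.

F(ω) = - 2 i \pi e^{- 8 \left|{\omega}\right|} \operatorname{sign}{\left(\omega \right)}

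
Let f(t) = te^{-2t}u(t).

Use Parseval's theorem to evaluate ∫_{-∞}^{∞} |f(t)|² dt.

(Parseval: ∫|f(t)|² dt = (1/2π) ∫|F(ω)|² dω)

∫|f(t)|² dt = \frac{1}{32}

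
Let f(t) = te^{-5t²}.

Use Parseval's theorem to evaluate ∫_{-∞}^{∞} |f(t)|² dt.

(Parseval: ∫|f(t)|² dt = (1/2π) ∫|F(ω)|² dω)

∫|f(t)|² dt = \frac{\sqrt{10} \sqrt{\pi}}{200}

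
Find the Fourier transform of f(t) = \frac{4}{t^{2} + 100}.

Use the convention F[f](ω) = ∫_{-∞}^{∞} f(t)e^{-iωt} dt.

F(ω) = \frac{2 \pi e^{- 10 \left|{\omega}\right|}}{5}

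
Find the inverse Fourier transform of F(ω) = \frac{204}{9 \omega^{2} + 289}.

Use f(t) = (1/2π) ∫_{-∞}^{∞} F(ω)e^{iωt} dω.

f(t) = 2 e^{- \frac{17 \left|{t}\right|}{3}}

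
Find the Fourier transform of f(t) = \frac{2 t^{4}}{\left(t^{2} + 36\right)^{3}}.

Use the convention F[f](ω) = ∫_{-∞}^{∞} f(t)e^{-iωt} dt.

F(ω) = \frac{\pi \left(12 \omega^{2} - 10 \left|{\omega}\right| + 1\right) e^{- 6 \left|{\omega}\right|}}{8}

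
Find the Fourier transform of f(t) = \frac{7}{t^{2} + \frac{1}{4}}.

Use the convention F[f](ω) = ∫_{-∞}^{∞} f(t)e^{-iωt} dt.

F(ω) = 14 \pi e^{- \frac{\left|{\omega}\right|}{2}}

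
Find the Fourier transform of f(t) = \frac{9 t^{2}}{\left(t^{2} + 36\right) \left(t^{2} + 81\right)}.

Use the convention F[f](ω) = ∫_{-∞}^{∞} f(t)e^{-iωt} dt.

F(ω) = \frac{3 \pi \left(3 - 2 e^{3 \left|{\omega}\right|}\right) e^{- 9 \left|{\omega}\right|}}{5}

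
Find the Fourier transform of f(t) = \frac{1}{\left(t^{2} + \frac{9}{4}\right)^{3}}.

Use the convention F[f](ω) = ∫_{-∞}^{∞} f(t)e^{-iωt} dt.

F(ω) = \frac{\pi \left(3 \omega^{2} + 6 \left|{\omega}\right| + 4\right) e^{- \frac{3 \left|{\omega}\right|}{2}}}{81}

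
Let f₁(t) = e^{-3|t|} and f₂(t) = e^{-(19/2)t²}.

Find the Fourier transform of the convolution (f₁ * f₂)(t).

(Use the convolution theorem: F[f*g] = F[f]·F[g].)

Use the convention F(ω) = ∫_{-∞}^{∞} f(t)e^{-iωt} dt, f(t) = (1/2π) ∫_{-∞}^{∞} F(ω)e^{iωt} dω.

F[f₁*f₂](ω) = \frac{6 \sqrt{38} \sqrt{\pi} e^{- \frac{\omega^{2}}{38}}}{19 \left(\omega^{2} + 9\right)}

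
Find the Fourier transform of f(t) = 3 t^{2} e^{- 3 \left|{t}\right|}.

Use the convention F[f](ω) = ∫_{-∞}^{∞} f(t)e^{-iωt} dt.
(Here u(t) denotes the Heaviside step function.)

F(ω) = \frac{108 \left(3 - \omega^{2}\right)}{\left(\omega^{2} + 9\right)^{3}}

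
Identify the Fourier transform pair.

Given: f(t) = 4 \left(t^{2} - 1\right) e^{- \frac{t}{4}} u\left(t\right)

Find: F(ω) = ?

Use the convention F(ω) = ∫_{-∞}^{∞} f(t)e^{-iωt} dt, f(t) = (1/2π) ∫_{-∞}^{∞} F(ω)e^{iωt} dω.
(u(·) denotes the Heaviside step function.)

F(ω) = \frac{16 \left(128 i \omega - \left(4 i \omega + 1\right)^{3} + 32\right)}{\left(4 i \omega + 1\right)^{4}}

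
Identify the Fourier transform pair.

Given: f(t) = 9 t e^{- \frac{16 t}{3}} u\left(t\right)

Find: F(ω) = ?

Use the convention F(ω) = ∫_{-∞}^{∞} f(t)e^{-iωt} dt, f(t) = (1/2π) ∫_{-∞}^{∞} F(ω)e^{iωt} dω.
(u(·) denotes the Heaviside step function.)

F(ω) = \frac{81}{\left(3 i \omega + 16\right)^{2}}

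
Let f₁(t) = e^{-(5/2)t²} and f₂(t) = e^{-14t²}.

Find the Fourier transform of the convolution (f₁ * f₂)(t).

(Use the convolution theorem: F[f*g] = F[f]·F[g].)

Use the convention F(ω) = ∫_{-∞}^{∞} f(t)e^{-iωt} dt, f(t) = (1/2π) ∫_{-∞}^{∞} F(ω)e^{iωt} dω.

F[f₁*f₂](ω) = \frac{\sqrt{35} \pi e^{- \frac{33 \omega^{2}}{280}}}{35}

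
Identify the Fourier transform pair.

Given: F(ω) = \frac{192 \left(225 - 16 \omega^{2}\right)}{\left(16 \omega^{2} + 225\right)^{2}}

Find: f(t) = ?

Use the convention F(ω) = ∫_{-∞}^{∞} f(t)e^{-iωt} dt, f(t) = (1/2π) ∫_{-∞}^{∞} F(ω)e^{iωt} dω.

f(t) = 6 e^{- \frac{15 \left|{t}\right|}{4}} \left|{t}\right|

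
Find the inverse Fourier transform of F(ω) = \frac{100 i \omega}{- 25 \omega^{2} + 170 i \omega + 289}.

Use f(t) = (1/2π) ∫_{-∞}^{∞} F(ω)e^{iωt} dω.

f(t) = 4 \left(1 - \frac{17 t}{5}\right) e^{- \frac{17 t}{5}} u\left(t\right)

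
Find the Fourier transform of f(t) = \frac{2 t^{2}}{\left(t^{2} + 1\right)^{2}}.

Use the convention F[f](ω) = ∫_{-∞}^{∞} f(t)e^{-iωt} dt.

F(ω) = \pi \left(1 - \left|{\omega}\right|\right) e^{- \left|{\omega}\right|}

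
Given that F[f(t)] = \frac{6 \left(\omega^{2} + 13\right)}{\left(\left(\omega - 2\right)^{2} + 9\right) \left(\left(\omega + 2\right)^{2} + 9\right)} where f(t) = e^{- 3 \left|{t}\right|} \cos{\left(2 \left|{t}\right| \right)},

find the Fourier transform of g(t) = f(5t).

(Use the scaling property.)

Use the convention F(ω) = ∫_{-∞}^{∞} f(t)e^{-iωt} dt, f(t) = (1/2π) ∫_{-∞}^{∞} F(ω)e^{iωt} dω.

F[g](ω) = \frac{30 \left(\omega^{2} + 325\right)}{\omega^{4} + 250 \omega^{2} + 105625}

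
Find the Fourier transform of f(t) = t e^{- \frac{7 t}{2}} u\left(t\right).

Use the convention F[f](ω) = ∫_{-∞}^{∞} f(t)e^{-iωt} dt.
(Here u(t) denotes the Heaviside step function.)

F(ω) = \frac{4}{\left(2 i \omega + 7\right)^{2}}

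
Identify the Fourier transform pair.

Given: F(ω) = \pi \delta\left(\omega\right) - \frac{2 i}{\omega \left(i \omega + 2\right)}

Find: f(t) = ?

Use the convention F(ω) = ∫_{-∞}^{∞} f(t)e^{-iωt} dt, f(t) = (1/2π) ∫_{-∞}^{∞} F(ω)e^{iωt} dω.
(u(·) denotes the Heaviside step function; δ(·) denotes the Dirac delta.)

f(t) = \left(1 - e^{- 2 t}\right) u\left(t\right)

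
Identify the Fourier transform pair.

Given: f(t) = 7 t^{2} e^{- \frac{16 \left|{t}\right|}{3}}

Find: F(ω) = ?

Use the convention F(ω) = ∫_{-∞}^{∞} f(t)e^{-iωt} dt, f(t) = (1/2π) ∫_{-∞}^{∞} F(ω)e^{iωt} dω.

F(ω) = \frac{12096 \left(256 - 27 \omega^{2}\right)}{\left(9 \omega^{2} + 256\right)^{3}}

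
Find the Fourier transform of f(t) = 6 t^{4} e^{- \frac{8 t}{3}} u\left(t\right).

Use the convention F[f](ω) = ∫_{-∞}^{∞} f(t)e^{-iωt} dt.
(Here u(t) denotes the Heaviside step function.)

F(ω) = \frac{34992}{\left(3 i \omega + 8\right)^{5}}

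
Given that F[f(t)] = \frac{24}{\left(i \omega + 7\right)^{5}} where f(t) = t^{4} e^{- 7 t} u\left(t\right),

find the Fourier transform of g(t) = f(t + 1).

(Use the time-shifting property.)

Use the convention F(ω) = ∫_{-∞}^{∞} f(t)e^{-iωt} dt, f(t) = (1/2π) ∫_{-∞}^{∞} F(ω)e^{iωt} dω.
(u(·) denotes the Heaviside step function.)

F[g](ω) = \frac{24 e^{i \omega}}{\left(i \omega + 7\right)^{5}}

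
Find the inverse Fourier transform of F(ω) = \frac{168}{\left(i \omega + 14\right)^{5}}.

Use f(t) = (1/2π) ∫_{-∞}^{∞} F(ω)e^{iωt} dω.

f(t) = 7 t^{4} e^{- 14 t} u\left(t\right)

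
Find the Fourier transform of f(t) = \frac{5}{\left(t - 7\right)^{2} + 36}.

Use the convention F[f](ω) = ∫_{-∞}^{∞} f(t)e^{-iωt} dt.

F(ω) = \frac{5 \pi e^{- 7 i \omega - 6 \left|{\omega}\right|}}{6}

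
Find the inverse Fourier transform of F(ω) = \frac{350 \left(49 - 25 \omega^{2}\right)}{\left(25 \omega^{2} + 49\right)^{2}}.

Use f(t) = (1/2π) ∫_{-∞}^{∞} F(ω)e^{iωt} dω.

f(t) = 7 e^{- \frac{7 \left|{t}\right|}{5}} \left|{t}\right|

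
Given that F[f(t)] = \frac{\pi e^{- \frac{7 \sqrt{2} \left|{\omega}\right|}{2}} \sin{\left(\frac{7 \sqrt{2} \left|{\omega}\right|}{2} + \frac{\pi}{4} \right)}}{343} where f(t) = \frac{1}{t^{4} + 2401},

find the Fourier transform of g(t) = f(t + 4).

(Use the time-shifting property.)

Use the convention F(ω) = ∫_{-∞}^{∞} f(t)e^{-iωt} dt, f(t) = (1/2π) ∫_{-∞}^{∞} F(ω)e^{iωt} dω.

F[g](ω) = \frac{\pi e^{4 i \omega - \frac{7 \sqrt{2} \left|{\omega}\right|}{2}} \sin{\left(\frac{7 \sqrt{2} \left|{\omega}\right|}{2} + \frac{\pi}{4} \right)}}{343}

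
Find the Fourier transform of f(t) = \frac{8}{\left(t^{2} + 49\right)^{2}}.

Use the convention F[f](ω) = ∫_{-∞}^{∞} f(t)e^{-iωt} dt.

F(ω) = \frac{4 \pi \left(7 \left|{\omega}\right| + 1\right) e^{- 7 \left|{\omega}\right|}}{343}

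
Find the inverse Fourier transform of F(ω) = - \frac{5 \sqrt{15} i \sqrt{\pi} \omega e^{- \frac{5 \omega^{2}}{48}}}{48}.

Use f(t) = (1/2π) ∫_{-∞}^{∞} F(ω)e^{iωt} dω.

f(t) = 3 t e^{- \frac{12 t^{2}}{5}}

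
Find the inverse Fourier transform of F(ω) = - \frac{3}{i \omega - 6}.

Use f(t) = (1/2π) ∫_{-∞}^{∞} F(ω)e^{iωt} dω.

f(t) = 3 e^{6 t} u\left(- t\right)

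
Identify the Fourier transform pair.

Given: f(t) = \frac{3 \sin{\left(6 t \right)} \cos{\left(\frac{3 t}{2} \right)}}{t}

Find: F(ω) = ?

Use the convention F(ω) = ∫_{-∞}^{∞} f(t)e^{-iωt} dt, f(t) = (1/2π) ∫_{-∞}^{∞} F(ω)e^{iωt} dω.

F(ω) = \begin{cases} 3 \pi & \text{for}\: \omega > - \frac{9}{2} \wedge \omega < \frac{9}{2} \\\frac{3 \pi}{2} & \text{for}\: \omega > - \frac{15}{2} \wedge \omega < \frac{15}{2} \\0 & \text{otherwise} \end{cases}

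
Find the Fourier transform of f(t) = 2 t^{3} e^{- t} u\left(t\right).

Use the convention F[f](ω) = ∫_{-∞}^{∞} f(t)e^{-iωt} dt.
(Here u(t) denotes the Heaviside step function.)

F(ω) = \frac{12}{\left(i \omega + 1\right)^{4}}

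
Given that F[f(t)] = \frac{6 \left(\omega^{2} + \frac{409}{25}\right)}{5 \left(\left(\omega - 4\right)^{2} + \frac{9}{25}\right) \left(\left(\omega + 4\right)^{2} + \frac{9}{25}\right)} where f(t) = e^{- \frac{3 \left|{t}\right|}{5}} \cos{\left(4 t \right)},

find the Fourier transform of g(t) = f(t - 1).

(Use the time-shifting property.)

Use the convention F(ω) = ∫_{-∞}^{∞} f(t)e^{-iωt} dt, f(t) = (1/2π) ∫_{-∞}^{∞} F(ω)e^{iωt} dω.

F[g](ω) = \frac{30 \left(25 \omega^{2} + 409\right) e^{- i \omega}}{625 \omega^{4} - 19550 \omega^{2} + 167281}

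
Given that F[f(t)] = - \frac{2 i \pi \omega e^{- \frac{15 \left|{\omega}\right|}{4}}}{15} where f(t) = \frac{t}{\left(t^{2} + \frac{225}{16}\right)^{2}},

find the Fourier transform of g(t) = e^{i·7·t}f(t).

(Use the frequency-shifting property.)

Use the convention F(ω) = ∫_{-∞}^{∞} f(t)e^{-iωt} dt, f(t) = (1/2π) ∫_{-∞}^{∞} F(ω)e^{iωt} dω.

F[g](ω) = \frac{2 i \pi \left(7 - \omega\right) e^{- \frac{15 \left|{\omega - 7}\right|}{4}}}{15}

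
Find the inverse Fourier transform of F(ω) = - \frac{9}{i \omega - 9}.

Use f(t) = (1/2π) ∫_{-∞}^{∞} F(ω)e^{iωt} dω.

f(t) = 9 e^{9 t} u\left(- t\right)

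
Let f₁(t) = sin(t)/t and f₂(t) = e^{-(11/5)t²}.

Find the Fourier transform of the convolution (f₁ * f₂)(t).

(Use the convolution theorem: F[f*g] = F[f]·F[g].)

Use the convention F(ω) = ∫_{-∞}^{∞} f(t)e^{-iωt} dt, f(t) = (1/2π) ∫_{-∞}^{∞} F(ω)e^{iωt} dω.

F[f₁*f₂](ω) = \begin{cases} \frac{\sqrt{55} \pi^{\frac{3}{2}} e^{- \frac{5 \omega^{2}}{44}}}{11} & \text{for}\: \omega > -1 \wedge \omega < 1 \\0 & \text{otherwise} \end{cases}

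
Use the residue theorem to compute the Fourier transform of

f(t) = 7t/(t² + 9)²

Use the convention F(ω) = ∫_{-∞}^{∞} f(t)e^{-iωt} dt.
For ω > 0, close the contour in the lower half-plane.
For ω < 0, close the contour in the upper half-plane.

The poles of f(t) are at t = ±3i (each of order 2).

Let g(z) = f(z)e^{-iωz}; for large |z| the factor e^{-iωz} decays in the lower half-plane when ω > 0 and in the upper half-plane when ω < 0.

Case ω > 0 (lower half-plane, clockwise contour ⇒ F(ω) = -2πi·ΣRes):
  Res_{z = - 3 i} g(z) = \frac{7 \omega e^{- 3 \omega}}{12} (pole of order 2)
  F(ω) = -2πi·ΣRes = - \frac{7 i \pi \omega e^{- 3 \omega}}{6}

Case ω < 0 (upper half-plane, counterclockwise contour ⇒ F(ω) = +2πi·ΣRes):
  Res_{z = 3 i} g(z) = - \frac{7 \omega e^{3 \omega}}{12} (pole of order 2)
  F(ω) = 2πi·ΣRes = - \frac{7 i \pi \omega e^{3 \omega}}{6}

Both cases combine into a single formula in |ω|:

F(ω) = - \frac{7 i \pi \omega e^{- 3 \left|{\omega}\right|}}{6}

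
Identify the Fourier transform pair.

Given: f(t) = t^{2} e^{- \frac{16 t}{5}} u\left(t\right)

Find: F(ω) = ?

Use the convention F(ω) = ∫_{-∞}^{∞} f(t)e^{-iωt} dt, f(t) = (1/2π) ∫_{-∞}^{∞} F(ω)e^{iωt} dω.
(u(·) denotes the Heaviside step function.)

F(ω) = \frac{250}{\left(5 i \omega + 16\right)^{3}}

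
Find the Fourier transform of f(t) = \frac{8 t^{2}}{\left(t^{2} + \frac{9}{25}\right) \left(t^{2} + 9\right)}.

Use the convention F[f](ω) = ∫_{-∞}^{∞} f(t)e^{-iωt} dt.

F(ω) = \frac{25 \pi e^{- 3 \left|{\omega}\right|}}{9} - \frac{5 \pi e^{- \frac{3 \left|{\omega}\right|}{5}}}{9}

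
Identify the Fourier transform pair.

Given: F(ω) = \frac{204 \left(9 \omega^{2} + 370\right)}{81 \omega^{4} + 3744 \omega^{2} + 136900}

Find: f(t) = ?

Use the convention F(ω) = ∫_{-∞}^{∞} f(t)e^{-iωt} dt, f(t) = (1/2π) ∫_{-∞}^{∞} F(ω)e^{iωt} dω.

f(t) = 2 e^{- \frac{17 \left|{t}\right|}{3}} \cos{\left(3 t \right)}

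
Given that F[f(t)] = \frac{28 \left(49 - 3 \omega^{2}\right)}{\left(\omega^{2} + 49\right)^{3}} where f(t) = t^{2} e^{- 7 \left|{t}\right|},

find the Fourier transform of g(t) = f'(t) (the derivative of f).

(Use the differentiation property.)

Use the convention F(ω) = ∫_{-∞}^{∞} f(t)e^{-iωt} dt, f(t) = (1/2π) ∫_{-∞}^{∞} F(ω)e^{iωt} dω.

F[g](ω) = - \frac{28 i \omega \left(3 \omega^{2} - 49\right)}{\left(\omega^{2} + 49\right)^{3}}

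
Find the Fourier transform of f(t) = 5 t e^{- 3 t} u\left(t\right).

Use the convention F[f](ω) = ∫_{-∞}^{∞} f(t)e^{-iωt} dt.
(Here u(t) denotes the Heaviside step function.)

F(ω) = \frac{5}{\left(i \omega + 3\right)^{2}}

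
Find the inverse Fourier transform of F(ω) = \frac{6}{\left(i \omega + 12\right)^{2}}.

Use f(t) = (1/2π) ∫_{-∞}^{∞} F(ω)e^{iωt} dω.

f(t) = 6 t e^{- 12 t} u\left(t\right)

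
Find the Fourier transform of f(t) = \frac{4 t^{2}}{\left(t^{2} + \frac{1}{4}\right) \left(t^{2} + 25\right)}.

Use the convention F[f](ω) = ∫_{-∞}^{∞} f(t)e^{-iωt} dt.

F(ω) = \frac{80 \pi e^{- 5 \left|{\omega}\right|}}{99} - \frac{8 \pi e^{- \frac{\left|{\omega}\right|}{2}}}{99}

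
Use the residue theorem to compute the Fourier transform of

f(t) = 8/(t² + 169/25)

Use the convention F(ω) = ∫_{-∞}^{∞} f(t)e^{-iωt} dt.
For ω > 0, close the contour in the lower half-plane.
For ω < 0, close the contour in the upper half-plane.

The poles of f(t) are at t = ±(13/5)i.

Let g(z) = f(z)e^{-iωz}; for large |z| the factor e^{-iωz} decays in the lower half-plane when ω > 0 and in the upper half-plane when ω < 0.

Case ω > 0 (lower half-plane, clockwise contour ⇒ F(ω) = -2πi·ΣRes):
  Res_{z = - \frac{13 i}{5}} g(z) = \frac{20 i e^{- \frac{13 \omega}{5}}}{13}
  F(ω) = -2πi·ΣRes = \frac{40 \pi e^{- \frac{13 \omega}{5}}}{13}

Case ω < 0 (upper half-plane, counterclockwise contour ⇒ F(ω) = +2πi·ΣRes):
  Res_{z = \frac{13 i}{5}} g(z) = - \frac{20 i e^{\frac{13 \omega}{5}}}{13}
  F(ω) = 2πi·ΣRes = \frac{40 \pi e^{\frac{13 \omega}{5}}}{13}

Both cases combine into a single formula in |ω|:

F(ω) = \frac{40 \pi e^{- \frac{13 \left|{\omega}\right|}{5}}}{13}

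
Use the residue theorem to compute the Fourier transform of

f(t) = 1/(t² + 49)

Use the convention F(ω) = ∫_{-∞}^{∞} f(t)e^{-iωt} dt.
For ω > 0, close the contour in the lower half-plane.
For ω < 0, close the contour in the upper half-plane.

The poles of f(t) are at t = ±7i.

Let g(z) = f(z)e^{-iωz}; for large |z| the factor e^{-iωz} decays in the lower half-plane when ω > 0 and in the upper half-plane when ω < 0.

Case ω > 0 (lower half-plane, clockwise contour ⇒ F(ω) = -2πi·ΣRes):
  Res_{z = - 7 i} g(z) = \frac{i e^{- 7 \omega}}{14}
  F(ω) = -2πi·ΣRes = \frac{\pi e^{- 7 \omega}}{7}

Case ω < 0 (upper half-plane, counterclockwise contour ⇒ F(ω) = +2πi·ΣRes):
  Res_{z = 7 i} g(z) = - \frac{i e^{7 \omega}}{14}
  F(ω) = 2πi·ΣRes = \frac{\pi e^{7 \omega}}{7}

Both cases combine into a single formula in |ω|:

F(ω) = \frac{\pi e^{- 7 \left|{\omega}\right|}}{7}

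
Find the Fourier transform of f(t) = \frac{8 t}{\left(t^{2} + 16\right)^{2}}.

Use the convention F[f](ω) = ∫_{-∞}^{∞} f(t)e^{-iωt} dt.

F(ω) = - i \pi \omega e^{- 4 \left|{\omega}\right|}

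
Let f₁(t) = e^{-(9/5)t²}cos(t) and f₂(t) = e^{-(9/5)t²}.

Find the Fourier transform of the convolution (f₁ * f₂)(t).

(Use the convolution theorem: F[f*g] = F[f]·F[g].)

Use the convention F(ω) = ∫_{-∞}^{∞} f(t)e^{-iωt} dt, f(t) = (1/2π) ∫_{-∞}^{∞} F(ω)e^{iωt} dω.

F[f₁*f₂](ω) = \frac{5 \pi \left(e^{\frac{5 \omega}{9}} + 1\right) e^{- \frac{5 \omega^{2}}{18} - \frac{5 \omega}{18} - \frac{5}{36}}}{18}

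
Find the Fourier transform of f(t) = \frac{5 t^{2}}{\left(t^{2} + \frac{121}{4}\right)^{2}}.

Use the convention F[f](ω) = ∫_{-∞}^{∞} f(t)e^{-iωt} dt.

F(ω) = \frac{5 \pi \left(2 - 11 \left|{\omega}\right|\right) e^{- \frac{11 \left|{\omega}\right|}{2}}}{22}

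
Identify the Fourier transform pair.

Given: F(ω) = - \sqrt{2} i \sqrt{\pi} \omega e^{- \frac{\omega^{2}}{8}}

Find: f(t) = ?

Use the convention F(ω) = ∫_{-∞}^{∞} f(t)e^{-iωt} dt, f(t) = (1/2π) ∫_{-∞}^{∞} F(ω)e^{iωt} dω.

f(t) = 8 t e^{- 2 t^{2}}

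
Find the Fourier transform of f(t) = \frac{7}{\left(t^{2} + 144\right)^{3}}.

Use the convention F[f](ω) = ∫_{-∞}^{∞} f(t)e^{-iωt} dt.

F(ω) = \frac{7 \pi \left(48 \omega^{2} + 12 \left|{\omega}\right| + 1\right) e^{- 12 \left|{\omega}\right|}}{663552}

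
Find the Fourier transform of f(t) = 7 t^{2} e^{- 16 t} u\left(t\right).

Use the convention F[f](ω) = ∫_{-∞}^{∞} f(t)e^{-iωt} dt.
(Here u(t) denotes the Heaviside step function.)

F(ω) = \frac{14}{\left(i \omega + 16\right)^{3}}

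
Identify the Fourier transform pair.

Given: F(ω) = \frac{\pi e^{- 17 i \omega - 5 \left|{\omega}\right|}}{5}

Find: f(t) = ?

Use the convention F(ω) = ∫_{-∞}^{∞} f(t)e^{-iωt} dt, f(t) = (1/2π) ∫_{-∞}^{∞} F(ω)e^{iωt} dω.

f(t) = \frac{1}{\left(t - 17\right)^{2} + 25}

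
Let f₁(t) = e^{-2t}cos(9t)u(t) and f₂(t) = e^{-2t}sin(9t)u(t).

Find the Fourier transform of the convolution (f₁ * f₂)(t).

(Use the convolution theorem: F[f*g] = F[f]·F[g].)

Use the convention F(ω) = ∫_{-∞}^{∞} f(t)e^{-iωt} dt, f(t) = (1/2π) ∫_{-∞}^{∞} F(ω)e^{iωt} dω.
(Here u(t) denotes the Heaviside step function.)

F[f₁*f₂](ω) = \frac{9 \left(i \omega + 2\right)}{\left(\left(i \omega + 2\right)^{2} + 81\right)^{2}}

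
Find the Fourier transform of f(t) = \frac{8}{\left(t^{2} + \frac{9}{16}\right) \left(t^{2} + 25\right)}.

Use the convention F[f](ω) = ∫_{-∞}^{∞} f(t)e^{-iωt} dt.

F(ω) = - \frac{128 \pi e^{- 5 \left|{\omega}\right|}}{1955} + \frac{512 \pi e^{- \frac{3 \left|{\omega}\right|}{4}}}{1173}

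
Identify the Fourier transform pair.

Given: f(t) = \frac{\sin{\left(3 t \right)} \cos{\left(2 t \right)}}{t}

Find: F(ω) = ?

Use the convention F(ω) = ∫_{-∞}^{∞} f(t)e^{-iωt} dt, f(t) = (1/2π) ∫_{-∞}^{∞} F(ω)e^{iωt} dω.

F(ω) = \begin{cases} \pi & \text{for}\: \omega > -1 \wedge \omega < 1 \\\frac{\pi}{2} & \text{for}\: \omega > -5 \wedge \omega < 5 \\0 & \text{otherwise} \end{cases}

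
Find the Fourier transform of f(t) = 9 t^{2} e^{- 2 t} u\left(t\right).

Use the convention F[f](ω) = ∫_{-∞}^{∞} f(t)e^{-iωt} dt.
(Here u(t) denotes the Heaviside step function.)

F(ω) = \frac{18}{\left(i \omega + 2\right)^{3}}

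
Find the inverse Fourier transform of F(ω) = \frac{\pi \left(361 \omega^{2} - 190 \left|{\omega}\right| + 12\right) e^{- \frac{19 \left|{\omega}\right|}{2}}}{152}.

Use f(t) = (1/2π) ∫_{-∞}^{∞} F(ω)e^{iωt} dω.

f(t) = \frac{2 t^{4}}{\left(t^{2} + \frac{361}{4}\right)^{3}}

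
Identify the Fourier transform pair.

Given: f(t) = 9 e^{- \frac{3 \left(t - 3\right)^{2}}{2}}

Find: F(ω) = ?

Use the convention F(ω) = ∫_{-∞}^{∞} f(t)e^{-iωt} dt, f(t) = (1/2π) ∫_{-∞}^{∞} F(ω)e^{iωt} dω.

F(ω) = 3 \sqrt{6} \sqrt{\pi} e^{- \frac{\omega \left(\omega + 18 i\right)}{6}}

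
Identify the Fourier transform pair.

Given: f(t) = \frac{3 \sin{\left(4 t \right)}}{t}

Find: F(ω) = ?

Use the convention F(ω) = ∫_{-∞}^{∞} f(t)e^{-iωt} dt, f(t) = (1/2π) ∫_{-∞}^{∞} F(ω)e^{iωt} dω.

F(ω) = \begin{cases} 3 \pi & \text{for}\: \omega > -4 \wedge \omega < 4 \\0 & \text{otherwise} \end{cases}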